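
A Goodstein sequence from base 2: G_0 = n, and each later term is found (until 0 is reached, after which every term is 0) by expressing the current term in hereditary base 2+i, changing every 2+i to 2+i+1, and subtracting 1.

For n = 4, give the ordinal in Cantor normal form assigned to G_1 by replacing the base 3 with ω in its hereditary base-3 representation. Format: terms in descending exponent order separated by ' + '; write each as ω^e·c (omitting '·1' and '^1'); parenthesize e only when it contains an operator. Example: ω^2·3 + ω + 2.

(0) 4|_2 = 2^2 ↦ 3^3|_3 = 27 ⇒ 26
(1) 26|_3 = 2·3^2 + 2·3 + 2 ↦ 2·4^2 + 2·4 + 2|_4 = 42 ⇒ 41

ω^2·2 + ω·2 + 2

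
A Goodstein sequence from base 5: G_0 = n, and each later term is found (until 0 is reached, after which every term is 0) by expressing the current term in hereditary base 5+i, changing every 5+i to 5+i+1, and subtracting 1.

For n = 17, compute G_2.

step 0: 17 = 3·5 + 2; sub 6 for 5: 3·6 + 2; = 20; G_1 = 20−1 = 19
step 1: 19 = 3·6 + 1; sub 7 for 6: 3·7 + 1; = 22; G_2 = 22−1 = 21
step 2: 21 = 3·7; sub 8 for 7: 3·8; = 24; G_3 = 24−1 = 23

21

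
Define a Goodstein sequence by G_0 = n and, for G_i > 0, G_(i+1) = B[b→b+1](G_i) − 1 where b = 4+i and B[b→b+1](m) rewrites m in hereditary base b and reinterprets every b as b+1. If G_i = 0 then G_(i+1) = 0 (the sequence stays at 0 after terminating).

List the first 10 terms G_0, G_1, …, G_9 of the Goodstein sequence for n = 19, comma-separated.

19, 27, 37, 49, 63, 69, 75, 81, 87, 93

G_0 = 19. HB_4(19) = 4^2 + 3. Bump = 28. G_1 = 27.
G_1 = 27. HB_5(27) = 5^2 + 2. Bump = 38. G_2 = 37.
G_2 = 37. HB_6(37) = 6^2 + 1. Bump = 50. G_3 = 49.
G_3 = 49. HB_7(49) = 7^2. Bump = 64. G_4 = 63.
G_4 = 63. HB_8(63) = 7·8 + 7. Bump = 70. G_5 = 69.
G_5 = 69. HB_9(69) = 7·9 + 6. Bump = 76. G_6 = 75.
G_6 = 75. HB_10(75) = 7·10 + 5. Bump = 82. G_7 = 81.
G_7 = 81. HB_11(81) = 7·11 + 4. Bump = 88. G_8 = 87.
G_8 = 87. HB_12(87) = 7·12 + 3. Bump = 94. G_9 = 93.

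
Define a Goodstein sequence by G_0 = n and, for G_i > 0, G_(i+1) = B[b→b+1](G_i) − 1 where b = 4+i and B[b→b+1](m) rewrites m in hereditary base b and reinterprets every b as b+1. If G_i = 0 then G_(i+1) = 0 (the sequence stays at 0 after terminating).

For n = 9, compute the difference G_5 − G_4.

0

G_0=9  [base 4] 2·4 + 1  →[4↦5]→  2·5 + 1 = 11  −1 ⇒ G_1=10
G_1=10  [base 5] 2·5  →[5↦6]→  2·6 = 12  −1 ⇒ G_2=11
G_2=11  [base 6] 6 + 5  →[6↦7]→  7 + 5 = 12  −1 ⇒ G_3=11
G_3=11  [base 7] 7 + 4  →[7↦8]→  8 + 4 = 12  −1 ⇒ G_4=11
G_4=11  [base 8] 8 + 3  →[8↦9]→  9 + 3 = 12  −1 ⇒ G_5=11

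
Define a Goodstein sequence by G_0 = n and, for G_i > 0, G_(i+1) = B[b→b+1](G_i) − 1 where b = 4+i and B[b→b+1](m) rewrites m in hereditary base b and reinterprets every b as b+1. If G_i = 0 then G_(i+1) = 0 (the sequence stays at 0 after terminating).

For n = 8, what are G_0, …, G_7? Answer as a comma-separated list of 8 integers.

8, 9, 9, 9, 9, 9, 9, 8

G_0=8  [base 4] 2·4  →[4↦5]→  2·5 = 10  −1 ⇒ G_1=9
G_1=9  [base 5] 5 + 4  →[5↦6]→  6 + 4 = 10  −1 ⇒ G_2=9
G_2=9  [base 6] 6 + 3  →[6↦7]→  7 + 3 = 10  −1 ⇒ G_3=9
G_3=9  [base 7] 7 + 2  →[7↦8]→  8 + 2 = 10  −1 ⇒ G_4=9
G_4=9  [base 8] 8 + 1  →[8↦9]→  9 + 1 = 10  −1 ⇒ G_5=9
G_5=9  [base 9] 9  →[9↦10]→  10 = 10  −1 ⇒ G_6=9
G_6=9  [base 10] 9  →[10↦11]→  9 = 9  −1 ⇒ G_7=8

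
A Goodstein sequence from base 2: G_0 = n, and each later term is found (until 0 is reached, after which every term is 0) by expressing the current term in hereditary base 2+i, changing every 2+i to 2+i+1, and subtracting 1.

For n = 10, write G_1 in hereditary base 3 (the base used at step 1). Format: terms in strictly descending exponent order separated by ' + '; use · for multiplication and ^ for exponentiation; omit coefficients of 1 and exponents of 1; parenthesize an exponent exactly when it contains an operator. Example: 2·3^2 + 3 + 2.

step 0: 10 = 2^(2 + 1) + 2; sub 3 for 2: 3^(3 + 1) + 3; = 84; G_1 = 84−1 = 83
step 1: 83 = 3^(3 + 1) + 2; sub 4 for 3: 4^(4 + 1) + 2; = 1026; G_2 = 1026−1 = 1025

3^(3 + 1) + 2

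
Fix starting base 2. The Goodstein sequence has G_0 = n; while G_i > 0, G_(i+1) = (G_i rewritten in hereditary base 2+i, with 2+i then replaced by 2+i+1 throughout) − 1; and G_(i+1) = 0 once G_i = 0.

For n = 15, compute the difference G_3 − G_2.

17469

i=0: 15 = 2^(2 + 1) + 2^2 + 2 + 1 (b=2); 2→3: 3^(3 + 1) + 3^3 + 3 + 1 = 112; 112−1 = 111
i=1: 111 = 3^(3 + 1) + 3^3 + 3 (b=3); 3→4: 4^(4 + 1) + 4^4 + 4 = 1284; 1284−1 = 1283
i=2: 1283 = 4^(4 + 1) + 4^4 + 3 (b=4); 4→5: 5^(5 + 1) + 5^5 + 3 = 18753; 18753−1 = 18752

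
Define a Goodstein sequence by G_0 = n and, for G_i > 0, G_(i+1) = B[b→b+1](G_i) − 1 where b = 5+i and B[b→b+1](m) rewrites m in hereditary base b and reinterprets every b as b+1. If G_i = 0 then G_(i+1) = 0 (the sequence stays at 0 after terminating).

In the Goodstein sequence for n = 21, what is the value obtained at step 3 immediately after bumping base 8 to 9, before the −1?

21 —HB5→ 4·5 + 1 —bump→ 4·6 + 1 = 25 —(−1)→ 24
24 —HB6→ 4·6 —bump→ 4·7 = 28 —(−1)→ 27
27 —HB7→ 3·7 + 6 —bump→ 3·8 + 6 = 30 —(−1)→ 29
29 —HB8→ 3·8 + 5 —bump→ 3·9 + 5 = 32 —(−1)→ 31

32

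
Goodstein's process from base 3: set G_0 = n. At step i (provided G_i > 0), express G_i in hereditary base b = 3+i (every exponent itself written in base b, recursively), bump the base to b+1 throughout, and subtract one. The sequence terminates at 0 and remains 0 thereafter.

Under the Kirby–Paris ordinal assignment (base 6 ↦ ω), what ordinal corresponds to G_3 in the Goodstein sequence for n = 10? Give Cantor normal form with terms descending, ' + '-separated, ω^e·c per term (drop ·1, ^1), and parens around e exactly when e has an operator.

ω·4 + 3

i=0: 10 = 3^2 + 1 (b=3); 3→4: 4^2 + 1 = 17; 17−1 = 16
i=1: 16 = 4^2 (b=4); 4→5: 5^2 = 25; 25−1 = 24
i=2: 24 = 4·5 + 4 (b=5); 5→6: 4·6 + 4 = 28; 28−1 = 27
i=3: 27 = 4·6 + 3 (b=6); 6→7: 4·7 + 3 = 31; 31−1 = 30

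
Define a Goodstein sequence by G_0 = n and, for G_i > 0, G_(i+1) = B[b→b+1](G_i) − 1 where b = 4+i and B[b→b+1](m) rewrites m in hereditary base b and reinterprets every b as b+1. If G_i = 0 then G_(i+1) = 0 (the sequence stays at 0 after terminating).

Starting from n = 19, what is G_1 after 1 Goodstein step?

27

G_0=19  [base 4] 4^2 + 3  →[4↦5]→  5^2 + 3 = 28  −1 ⇒ G_1=27
G_1=27  [base 5] 5^2 + 2  →[5↦6]→  6^2 + 2 = 38  −1 ⇒ G_2=37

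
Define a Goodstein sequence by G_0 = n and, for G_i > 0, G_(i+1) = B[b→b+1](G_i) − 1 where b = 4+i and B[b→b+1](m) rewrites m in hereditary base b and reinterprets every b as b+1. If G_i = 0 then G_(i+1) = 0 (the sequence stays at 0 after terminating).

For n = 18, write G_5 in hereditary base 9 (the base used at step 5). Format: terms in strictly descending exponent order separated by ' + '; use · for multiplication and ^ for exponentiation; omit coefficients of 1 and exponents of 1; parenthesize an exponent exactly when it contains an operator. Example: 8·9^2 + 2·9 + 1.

6·9 + 4

i=0: 18 = 4^2 + 2 (b=4); 4→5: 5^2 + 2 = 27; 27−1 = 26
i=1: 26 = 5^2 + 1 (b=5); 5→6: 6^2 + 1 = 37; 37−1 = 36
i=2: 36 = 6^2 (b=6); 6→7: 7^2 = 49; 49−1 = 48
i=3: 48 = 6·7 + 6 (b=7); 7→8: 6·8 + 6 = 54; 54−1 = 53
i=4: 53 = 6·8 + 5 (b=8); 8→9: 6·9 + 5 = 59; 59−1 = 58
i=5: 58 = 6·9 + 4 (b=9); 9→10: 6·10 + 4 = 64; 64−1 = 63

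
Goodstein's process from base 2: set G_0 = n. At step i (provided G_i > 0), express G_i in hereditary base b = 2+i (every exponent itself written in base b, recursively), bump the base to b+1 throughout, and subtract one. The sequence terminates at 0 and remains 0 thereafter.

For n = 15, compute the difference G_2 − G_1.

1172

step 0: 15 = 2^(2 + 1) + 2^2 + 2 + 1; sub 3 for 2: 3^(3 + 1) + 3^3 + 3 + 1; = 112; G_1 = 112−1 = 111
step 1: 111 = 3^(3 + 1) + 3^3 + 3; sub 4 for 3: 4^(4 + 1) + 4^4 + 4; = 1284; G_2 = 1284−1 = 1283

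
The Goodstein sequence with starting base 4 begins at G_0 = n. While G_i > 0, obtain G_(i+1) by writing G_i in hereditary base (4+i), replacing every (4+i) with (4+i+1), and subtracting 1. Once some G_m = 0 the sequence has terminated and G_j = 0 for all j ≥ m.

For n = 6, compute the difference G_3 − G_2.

step 0: 6 = 4 + 2; sub 5 for 4: 5 + 2; = 7; G_1 = 7−1 = 6
step 1: 6 = 5 + 1; sub 6 for 5: 6 + 1; = 7; G_2 = 7−1 = 6
step 2: 6 = 6; sub 7 for 6: 7; = 7; G_3 = 7−1 = 6

0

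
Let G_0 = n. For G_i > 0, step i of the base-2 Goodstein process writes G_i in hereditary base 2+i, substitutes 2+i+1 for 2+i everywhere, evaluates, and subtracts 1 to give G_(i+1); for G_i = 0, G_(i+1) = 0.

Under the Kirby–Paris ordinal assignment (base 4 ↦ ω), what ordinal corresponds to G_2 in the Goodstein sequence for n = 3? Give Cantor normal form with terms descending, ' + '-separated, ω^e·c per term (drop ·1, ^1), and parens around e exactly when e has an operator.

(0) 3|_2 = 2 + 1 ↦ 3 + 1|_3 = 4 ⇒ 3
(1) 3|_3 = 3 ↦ 4|_4 = 4 ⇒ 3
(2) 3|_4 = 3 ↦ 3|_5 = 3 ⇒ 2

3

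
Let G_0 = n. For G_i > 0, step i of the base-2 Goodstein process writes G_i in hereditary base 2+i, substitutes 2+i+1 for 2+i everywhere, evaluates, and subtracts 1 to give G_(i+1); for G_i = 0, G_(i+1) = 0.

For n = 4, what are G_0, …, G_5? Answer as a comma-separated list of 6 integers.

4, 26, 41, 60, 83, 109

4 —HB2→ 2^2 —bump→ 3^3 = 27 —(−1)→ 26
26 —HB3→ 2·3^2 + 2·3 + 2 —bump→ 2·4^2 + 2·4 + 2 = 42 —(−1)→ 41
41 —HB4→ 2·4^2 + 2·4 + 1 —bump→ 2·5^2 + 2·5 + 1 = 61 —(−1)→ 60
60 —HB5→ 2·5^2 + 2·5 —bump→ 2·6^2 + 2·6 = 84 —(−1)→ 83
83 —HB6→ 2·6^2 + 6 + 5 —bump→ 2·7^2 + 7 + 5 = 110 —(−1)→ 109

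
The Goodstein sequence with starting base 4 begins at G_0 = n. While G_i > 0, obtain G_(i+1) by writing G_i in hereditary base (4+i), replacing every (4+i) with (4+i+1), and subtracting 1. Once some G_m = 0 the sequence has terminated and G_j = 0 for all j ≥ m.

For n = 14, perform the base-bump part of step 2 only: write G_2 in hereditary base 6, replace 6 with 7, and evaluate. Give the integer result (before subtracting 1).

21

G_0=14  [base 4] 3·4 + 2  →[4↦5]→  3·5 + 2 = 17  −1 ⇒ G_1=16
G_1=16  [base 5] 3·5 + 1  →[5↦6]→  3·6 + 1 = 19  −1 ⇒ G_2=18
G_2=18  [base 6] 3·6  →[6↦7]→  3·7 = 21  −1 ⇒ G_3=20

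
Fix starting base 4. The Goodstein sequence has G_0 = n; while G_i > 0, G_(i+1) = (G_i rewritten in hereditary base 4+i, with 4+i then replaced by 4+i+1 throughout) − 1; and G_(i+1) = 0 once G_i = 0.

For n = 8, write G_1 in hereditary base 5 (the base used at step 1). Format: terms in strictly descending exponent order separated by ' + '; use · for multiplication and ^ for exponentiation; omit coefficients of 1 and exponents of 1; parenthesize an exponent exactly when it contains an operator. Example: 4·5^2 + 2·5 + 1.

8 —HB4→ 2·4 —bump→ 2·5 = 10 —(−1)→ 9
9 —HB5→ 5 + 4 —bump→ 6 + 4 = 10 —(−1)→ 9

5 + 4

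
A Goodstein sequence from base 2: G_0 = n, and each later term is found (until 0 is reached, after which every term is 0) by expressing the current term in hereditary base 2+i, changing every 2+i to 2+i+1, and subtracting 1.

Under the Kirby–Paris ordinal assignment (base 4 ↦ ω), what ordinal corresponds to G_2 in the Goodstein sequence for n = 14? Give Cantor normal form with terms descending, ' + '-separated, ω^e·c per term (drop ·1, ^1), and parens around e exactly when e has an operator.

G_0 = 14. HB_2(14) = 2^(2 + 1) + 2^2 + 2. Bump = 111. G_1 = 110.
G_1 = 110. HB_3(110) = 3^(3 + 1) + 3^3 + 2. Bump = 1282. G_2 = 1281.
G_2 = 1281. HB_4(1281) = 4^(4 + 1) + 4^4 + 1. Bump = 18751. G_3 = 18750.

ω^(ω + 1) + ω^ω + 1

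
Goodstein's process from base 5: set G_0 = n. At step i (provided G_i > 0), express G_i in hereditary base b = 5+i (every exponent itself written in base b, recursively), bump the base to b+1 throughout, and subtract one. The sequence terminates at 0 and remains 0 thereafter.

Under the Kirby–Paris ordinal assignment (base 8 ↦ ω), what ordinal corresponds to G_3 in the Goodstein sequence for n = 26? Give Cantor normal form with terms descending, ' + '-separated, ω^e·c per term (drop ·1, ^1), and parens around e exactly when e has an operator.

ω·6 + 5

(0) 26|_5 = 5^2 + 1 ↦ 6^2 + 1|_6 = 37 ⇒ 36
(1) 36|_6 = 6^2 ↦ 7^2|_7 = 49 ⇒ 48
(2) 48|_7 = 6·7 + 6 ↦ 6·8 + 6|_8 = 54 ⇒ 53
(3) 53|_8 = 6·8 + 5 ↦ 6·9 + 5|_9 = 59 ⇒ 58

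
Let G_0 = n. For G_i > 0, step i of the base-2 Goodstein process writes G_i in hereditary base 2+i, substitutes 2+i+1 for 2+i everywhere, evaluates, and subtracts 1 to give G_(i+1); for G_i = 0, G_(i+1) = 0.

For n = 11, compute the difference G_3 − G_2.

[0] 11 ≡ 2^(2 + 1) + 2 + 1 (base 2). Lift 3: 85. −1: 84.
[1] 84 ≡ 3^(3 + 1) + 3 (base 3). Lift 4: 1028. −1: 1027.
[2] 1027 ≡ 4^(4 + 1) + 3 (base 4). Lift 5: 15628. −1: 15627.

14600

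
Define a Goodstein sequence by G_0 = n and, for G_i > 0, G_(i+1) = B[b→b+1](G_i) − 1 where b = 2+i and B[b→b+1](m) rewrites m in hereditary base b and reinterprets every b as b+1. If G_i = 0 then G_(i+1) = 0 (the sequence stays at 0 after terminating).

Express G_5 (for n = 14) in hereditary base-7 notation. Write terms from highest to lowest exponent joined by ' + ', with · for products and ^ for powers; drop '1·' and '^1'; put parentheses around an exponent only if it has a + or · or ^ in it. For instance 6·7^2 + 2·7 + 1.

i=0: 14 = 2^(2 + 1) + 2^2 + 2 (b=2); 2→3: 3^(3 + 1) + 3^3 + 3 = 111; 111−1 = 110
i=1: 110 = 3^(3 + 1) + 3^3 + 2 (b=3); 3→4: 4^(4 + 1) + 4^4 + 2 = 1282; 1282−1 = 1281
i=2: 1281 = 4^(4 + 1) + 4^4 + 1 (b=4); 4→5: 5^(5 + 1) + 5^5 + 1 = 18751; 18751−1 = 18750
i=3: 18750 = 5^(5 + 1) + 5^5 (b=5); 5→6: 6^(6 + 1) + 6^6 = 326592; 326592−1 = 326591
i=4: 326591 = 6^(6 + 1) + 5·6^5 + 5·6^4 + 5·6^3 + 5·6^2 + 5·6 + 5 (b=6); 6→7: 7^(7 + 1) + 5·7^5 + 5·7^4 + 5·7^3 + 5·7^2 + 5·7 + 5 = 5862841; 5862841−1 = 5862840
i=5: 5862840 = 7^(7 + 1) + 5·7^5 + 5·7^4 + 5·7^3 + 5·7^2 + 5·7 + 4 (b=7); 7→8: 8^(8 + 1) + 5·8^5 + 5·8^4 + 5·8^3 + 5·8^2 + 5·8 + 4 = 134404972; 134404972−1 = 134404971

7^(7 + 1) + 5·7^5 + 5·7^4 + 5·7^3 + 5·7^2 + 5·7 + 4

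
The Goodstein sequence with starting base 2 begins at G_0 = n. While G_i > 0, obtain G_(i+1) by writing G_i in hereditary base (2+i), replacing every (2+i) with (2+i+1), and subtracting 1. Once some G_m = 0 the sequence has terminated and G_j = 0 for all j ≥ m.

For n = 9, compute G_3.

i=0: 9 = 2^(2 + 1) + 1 (b=2); 2→3: 3^(3 + 1) + 1 = 82; 82−1 = 81
i=1: 81 = 3^(3 + 1) (b=3); 3→4: 4^(4 + 1) = 1024; 1024−1 = 1023
i=2: 1023 = 3·4^4 + 3·4^3 + 3·4^2 + 3·4 + 3 (b=4); 4→5: 3·5^5 + 3·5^3 + 3·5^2 + 3·5 + 3 = 9843; 9843−1 = 9842
i=3: 9842 = 3·5^5 + 3·5^3 + 3·5^2 + 3·5 + 2 (b=5); 5→6: 3·6^6 + 3·6^3 + 3·6^2 + 3·6 + 2 = 140744; 140744−1 = 140743

9842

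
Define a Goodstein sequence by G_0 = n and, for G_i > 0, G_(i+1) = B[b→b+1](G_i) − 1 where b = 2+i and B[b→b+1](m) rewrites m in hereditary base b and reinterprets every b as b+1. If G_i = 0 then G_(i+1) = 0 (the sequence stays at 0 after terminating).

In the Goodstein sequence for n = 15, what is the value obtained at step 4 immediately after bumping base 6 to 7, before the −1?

15 —HB2→ 2^(2 + 1) + 2^2 + 2 + 1 —bump→ 3^(3 + 1) + 3^3 + 3 + 1 = 112 —(−1)→ 111
111 —HB3→ 3^(3 + 1) + 3^3 + 3 —bump→ 4^(4 + 1) + 4^4 + 4 = 1284 —(−1)→ 1283
1283 —HB4→ 4^(4 + 1) + 4^4 + 3 —bump→ 5^(5 + 1) + 5^5 + 3 = 18753 —(−1)→ 18752
18752 —HB5→ 5^(5 + 1) + 5^5 + 2 —bump→ 6^(6 + 1) + 6^6 + 2 = 326594 —(−1)→ 326593

6588345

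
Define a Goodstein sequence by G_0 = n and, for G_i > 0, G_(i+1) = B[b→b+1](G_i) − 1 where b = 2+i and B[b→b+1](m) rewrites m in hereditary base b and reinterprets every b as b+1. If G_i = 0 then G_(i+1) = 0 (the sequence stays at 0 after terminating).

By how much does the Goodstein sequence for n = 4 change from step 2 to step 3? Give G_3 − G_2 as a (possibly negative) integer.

4 —HB2→ 2^2 —bump→ 3^3 = 27 —(−1)→ 26
26 —HB3→ 2·3^2 + 2·3 + 2 —bump→ 2·4^2 + 2·4 + 2 = 42 —(−1)→ 41
41 —HB4→ 2·4^2 + 2·4 + 1 —bump→ 2·5^2 + 2·5 + 1 = 61 —(−1)→ 60

19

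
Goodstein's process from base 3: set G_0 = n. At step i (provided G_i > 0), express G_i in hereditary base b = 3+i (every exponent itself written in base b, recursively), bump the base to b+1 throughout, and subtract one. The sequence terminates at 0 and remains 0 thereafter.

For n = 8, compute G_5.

base 3: 8 = 2·3 + 2; at 4: 2·4 + 2 = 10; next = 9
base 4: 9 = 2·4 + 1; at 5: 2·5 + 1 = 11; next = 10
base 5: 10 = 2·5; at 6: 2·6 = 12; next = 11
base 6: 11 = 6 + 5; at 7: 7 + 5 = 12; next = 11
base 7: 11 = 7 + 4; at 8: 8 + 4 = 12; next = 11
base 8: 11 = 8 + 3; at 9: 9 + 3 = 12; next = 11

11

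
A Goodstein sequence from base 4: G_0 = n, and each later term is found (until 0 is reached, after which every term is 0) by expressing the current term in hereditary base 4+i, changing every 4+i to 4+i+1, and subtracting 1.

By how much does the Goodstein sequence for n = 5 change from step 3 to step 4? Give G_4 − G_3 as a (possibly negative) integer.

-1

base 4: 5 = 4 + 1; at 5: 5 + 1 = 6; next = 5
base 5: 5 = 5; at 6: 6 = 6; next = 5
base 6: 5 = 5; at 7: 5 = 5; next = 4
base 7: 4 = 4; at 8: 4 = 4; next = 3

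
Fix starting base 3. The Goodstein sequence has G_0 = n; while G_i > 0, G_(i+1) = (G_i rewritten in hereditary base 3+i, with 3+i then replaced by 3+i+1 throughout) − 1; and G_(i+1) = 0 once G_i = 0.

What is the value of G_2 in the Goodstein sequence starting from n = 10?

(0) 10|_3 = 3^2 + 1 ↦ 4^2 + 1|_4 = 17 ⇒ 16
(1) 16|_4 = 4^2 ↦ 5^2|_5 = 25 ⇒ 24
(2) 24|_5 = 4·5 + 4 ↦ 4·6 + 4|_6 = 28 ⇒ 27

24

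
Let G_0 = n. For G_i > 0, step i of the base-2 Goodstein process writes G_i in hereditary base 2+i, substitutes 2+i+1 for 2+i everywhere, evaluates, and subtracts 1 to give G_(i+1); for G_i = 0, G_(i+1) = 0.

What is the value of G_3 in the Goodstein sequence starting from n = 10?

step 0: 10 = 2^(2 + 1) + 2; sub 3 for 2: 3^(3 + 1) + 3; = 84; G_1 = 84−1 = 83
step 1: 83 = 3^(3 + 1) + 2; sub 4 for 3: 4^(4 + 1) + 2; = 1026; G_2 = 1026−1 = 1025
step 2: 1025 = 4^(4 + 1) + 1; sub 5 for 4: 5^(5 + 1) + 1; = 15626; G_3 = 15626−1 = 15625
step 3: 15625 = 5^(5 + 1); sub 6 for 5: 6^(6 + 1); = 279936; G_4 = 279936−1 = 279935

15625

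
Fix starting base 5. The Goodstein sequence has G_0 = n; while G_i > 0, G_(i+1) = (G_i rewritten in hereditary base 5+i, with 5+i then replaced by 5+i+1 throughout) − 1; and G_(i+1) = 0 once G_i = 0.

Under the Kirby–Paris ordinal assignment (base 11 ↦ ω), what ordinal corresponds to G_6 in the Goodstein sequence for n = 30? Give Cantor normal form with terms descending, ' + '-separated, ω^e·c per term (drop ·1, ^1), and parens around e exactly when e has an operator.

ω^2

[0] 30 ≡ 5^2 + 5 (base 5). Lift 6: 42. −1: 41.
[1] 41 ≡ 6^2 + 5 (base 6). Lift 7: 54. −1: 53.
[2] 53 ≡ 7^2 + 4 (base 7). Lift 8: 68. −1: 67.
[3] 67 ≡ 8^2 + 3 (base 8). Lift 9: 84. −1: 83.
[4] 83 ≡ 9^2 + 2 (base 9). Lift 10: 102. −1: 101.
[5] 101 ≡ 10^2 + 1 (base 10). Lift 11: 122. −1: 121.
[6] 121 ≡ 11^2 (base 11). Lift 12: 144. −1: 143.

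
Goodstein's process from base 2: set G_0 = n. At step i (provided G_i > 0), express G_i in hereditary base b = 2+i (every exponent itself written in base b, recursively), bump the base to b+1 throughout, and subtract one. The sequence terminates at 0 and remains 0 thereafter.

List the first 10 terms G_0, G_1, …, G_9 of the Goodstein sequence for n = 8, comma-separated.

i=0: 8 = 2^(2 + 1) (b=2); 2→3: 3^(3 + 1) = 81; 81−1 = 80
i=1: 80 = 2·3^3 + 2·3^2 + 2·3 + 2 (b=3); 3→4: 2·4^4 + 2·4^2 + 2·4 + 2 = 554; 554−1 = 553
i=2: 553 = 2·4^4 + 2·4^2 + 2·4 + 1 (b=4); 4→5: 2·5^5 + 2·5^2 + 2·5 + 1 = 6311; 6311−1 = 6310
i=3: 6310 = 2·5^5 + 2·5^2 + 2·5 (b=5); 5→6: 2·6^6 + 2·6^2 + 2·6 = 93396; 93396−1 = 93395
i=4: 93395 = 2·6^6 + 2·6^2 + 6 + 5 (b=6); 6→7: 2·7^7 + 2·7^2 + 7 + 5 = 1647196; 1647196−1 = 1647195
i=5: 1647195 = 2·7^7 + 2·7^2 + 7 + 4 (b=7); 7→8: 2·8^8 + 2·8^2 + 8 + 4 = 33554572; 33554572−1 = 33554571
i=6: 33554571 = 2·8^8 + 2·8^2 + 8 + 3 (b=8); 8→9: 2·9^9 + 2·9^2 + 9 + 3 = 774841152; 774841152−1 = 774841151
i=7: 774841151 = 2·9^9 + 2·9^2 + 9 + 2 (b=9); 9→10: 2·10^10 + 2·10^2 + 10 + 2 = 20000000212; 20000000212−1 = 20000000211
i=8: 20000000211 = 2·10^10 + 2·10^2 + 10 + 1 (b=10); 10→11: 2·11^11 + 2·11^2 + 11 + 1 = 570623341476; 570623341476−1 = 570623341475

8, 80, 553, 6310, 93395, 1647195, 33554571, 774841151, 20000000211, 570623341475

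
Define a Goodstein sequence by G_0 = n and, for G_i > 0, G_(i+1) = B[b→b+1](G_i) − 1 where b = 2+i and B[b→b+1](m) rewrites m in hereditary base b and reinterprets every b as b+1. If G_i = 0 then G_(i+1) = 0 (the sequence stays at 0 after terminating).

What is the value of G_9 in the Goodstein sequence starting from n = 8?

570623341475

G_0=8  [base 2] 2^(2 + 1)  →[2↦3]→  3^(3 + 1) = 81  −1 ⇒ G_1=80
G_1=80  [base 3] 2·3^3 + 2·3^2 + 2·3 + 2  →[3↦4]→  2·4^4 + 2·4^2 + 2·4 + 2 = 554  −1 ⇒ G_2=553
G_2=553  [base 4] 2·4^4 + 2·4^2 + 2·4 + 1  →[4↦5]→  2·5^5 + 2·5^2 + 2·5 + 1 = 6311  −1 ⇒ G_3=6310
G_3=6310  [base 5] 2·5^5 + 2·5^2 + 2·5  →[5↦6]→  2·6^6 + 2·6^2 + 2·6 = 93396  −1 ⇒ G_4=93395
G_4=93395  [base 6] 2·6^6 + 2·6^2 + 6 + 5  →[6↦7]→  2·7^7 + 2·7^2 + 7 + 5 = 1647196  −1 ⇒ G_5=1647195
G_5=1647195  [base 7] 2·7^7 + 2·7^2 + 7 + 4  →[7↦8]→  2·8^8 + 2·8^2 + 8 + 4 = 33554572  −1 ⇒ G_6=33554571
G_6=33554571  [base 8] 2·8^8 + 2·8^2 + 8 + 3  →[8↦9]→  2·9^9 + 2·9^2 + 9 + 3 = 774841152  −1 ⇒ G_7=774841151
G_7=774841151  [base 9] 2·9^9 + 2·9^2 + 9 + 2  →[9↦10]→  2·10^10 + 2·10^2 + 10 + 2 = 20000000212  −1 ⇒ G_8=20000000211
G_8=20000000211  [base 10] 2·10^10 + 2·10^2 + 10 + 1  →[10↦11]→  2·11^11 + 2·11^2 + 11 + 1 = 570623341476  −1 ⇒ G_9=570623341475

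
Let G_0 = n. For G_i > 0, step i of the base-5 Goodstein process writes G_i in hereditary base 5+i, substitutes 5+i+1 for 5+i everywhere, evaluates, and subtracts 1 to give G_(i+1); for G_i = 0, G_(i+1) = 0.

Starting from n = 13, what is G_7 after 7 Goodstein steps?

base 5: 13 = 2·5 + 3; at 6: 2·6 + 3 = 15; next = 14
base 6: 14 = 2·6 + 2; at 7: 2·7 + 2 = 16; next = 15
base 7: 15 = 2·7 + 1; at 8: 2·8 + 1 = 17; next = 16
base 8: 16 = 2·8; at 9: 2·9 = 18; next = 17
base 9: 17 = 9 + 8; at 10: 10 + 8 = 18; next = 17
base 10: 17 = 10 + 7; at 11: 11 + 7 = 18; next = 17
base 11: 17 = 11 + 6; at 12: 12 + 6 = 18; next = 17

17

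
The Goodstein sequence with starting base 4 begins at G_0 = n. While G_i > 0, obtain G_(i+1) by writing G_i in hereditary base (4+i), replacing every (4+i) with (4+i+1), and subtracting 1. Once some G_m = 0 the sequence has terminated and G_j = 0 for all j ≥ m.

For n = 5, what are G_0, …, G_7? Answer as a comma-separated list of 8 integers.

G_0=5  [base 4] 4 + 1  →[4↦5]→  5 + 1 = 6  −1 ⇒ G_1=5
G_1=5  [base 5] 5  →[5↦6]→  6 = 6  −1 ⇒ G_2=5
G_2=5  [base 6] 5  →[6↦7]→  5 = 5  −1 ⇒ G_3=4
G_3=4  [base 7] 4  →[7↦8]→  4 = 4  −1 ⇒ G_4=3
G_4=3  [base 8] 3  →[8↦9]→  3 = 3  −1 ⇒ G_5=2
G_5=2  [base 9] 2  →[9↦10]→  2 = 2  −1 ⇒ G_6=1
G_6=1  [base 10] 1  →[10↦11]→  1 = 1  −1 ⇒ G_7=0

5, 5, 5, 4, 3, 2, 1, 0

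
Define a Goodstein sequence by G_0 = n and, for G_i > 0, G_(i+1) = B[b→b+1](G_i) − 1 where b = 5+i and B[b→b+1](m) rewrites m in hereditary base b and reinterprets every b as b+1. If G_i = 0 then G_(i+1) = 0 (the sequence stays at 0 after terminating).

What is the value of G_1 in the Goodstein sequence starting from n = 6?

i=0: 6 = 5 + 1 (b=5); 5→6: 6 + 1 = 7; 7−1 = 6
i=1: 6 = 6 (b=6); 6→7: 7 = 7; 7−1 = 6

6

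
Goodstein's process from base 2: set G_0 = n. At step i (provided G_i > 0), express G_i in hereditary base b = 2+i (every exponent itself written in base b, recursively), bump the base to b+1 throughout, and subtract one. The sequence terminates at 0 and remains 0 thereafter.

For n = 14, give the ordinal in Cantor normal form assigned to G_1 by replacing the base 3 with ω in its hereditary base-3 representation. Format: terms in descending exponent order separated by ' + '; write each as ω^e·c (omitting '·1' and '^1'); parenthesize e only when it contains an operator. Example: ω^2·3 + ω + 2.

base 2: 14 = 2^(2 + 1) + 2^2 + 2; at 3: 3^(3 + 1) + 3^3 + 3 = 111; next = 110
base 3: 110 = 3^(3 + 1) + 3^3 + 2; at 4: 4^(4 + 1) + 4^4 + 2 = 1282; next = 1281

ω^(ω + 1) + ω^ω + 2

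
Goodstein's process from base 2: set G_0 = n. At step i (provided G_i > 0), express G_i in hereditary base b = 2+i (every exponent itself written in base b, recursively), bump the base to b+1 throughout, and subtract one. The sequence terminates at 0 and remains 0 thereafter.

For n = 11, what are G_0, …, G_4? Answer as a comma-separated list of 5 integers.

i=0: 11 = 2^(2 + 1) + 2 + 1 (b=2); 2→3: 3^(3 + 1) + 3 + 1 = 85; 85−1 = 84
i=1: 84 = 3^(3 + 1) + 3 (b=3); 3→4: 4^(4 + 1) + 4 = 1028; 1028−1 = 1027
i=2: 1027 = 4^(4 + 1) + 3 (b=4); 4→5: 5^(5 + 1) + 3 = 15628; 15628−1 = 15627
i=3: 15627 = 5^(5 + 1) + 2 (b=5); 5→6: 6^(6 + 1) + 2 = 279938; 279938−1 = 279937

11, 84, 1027, 15627, 279937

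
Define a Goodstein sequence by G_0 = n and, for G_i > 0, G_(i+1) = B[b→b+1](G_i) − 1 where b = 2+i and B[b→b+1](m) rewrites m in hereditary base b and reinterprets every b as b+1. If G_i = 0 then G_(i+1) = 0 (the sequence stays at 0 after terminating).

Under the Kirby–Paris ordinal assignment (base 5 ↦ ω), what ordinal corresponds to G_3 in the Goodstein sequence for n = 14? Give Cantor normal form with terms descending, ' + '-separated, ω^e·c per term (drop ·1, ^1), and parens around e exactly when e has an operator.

ω^(ω + 1) + ω^ω

[0] 14 ≡ 2^(2 + 1) + 2^2 + 2 (base 2). Lift 3: 111. −1: 110.
[1] 110 ≡ 3^(3 + 1) + 3^3 + 2 (base 3). Lift 4: 1282. −1: 1281.
[2] 1281 ≡ 4^(4 + 1) + 4^4 + 1 (base 4). Lift 5: 18751. −1: 18750.
[3] 18750 ≡ 5^(5 + 1) + 5^5 (base 5). Lift 6: 326592. −1: 326591.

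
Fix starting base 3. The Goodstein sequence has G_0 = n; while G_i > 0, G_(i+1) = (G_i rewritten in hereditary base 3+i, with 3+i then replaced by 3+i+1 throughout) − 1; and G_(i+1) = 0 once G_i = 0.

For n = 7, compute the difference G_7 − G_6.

0

G_0=7  [base 3] 2·3 + 1  →[3↦4]→  2·4 + 1 = 9  −1 ⇒ G_1=8
G_1=8  [base 4] 2·4  →[4↦5]→  2·5 = 10  −1 ⇒ G_2=9
G_2=9  [base 5] 5 + 4  →[5↦6]→  6 + 4 = 10  −1 ⇒ G_3=9
G_3=9  [base 6] 6 + 3  →[6↦7]→  7 + 3 = 10  −1 ⇒ G_4=9
G_4=9  [base 7] 7 + 2  →[7↦8]→  8 + 2 = 10  −1 ⇒ G_5=9
G_5=9  [base 8] 8 + 1  →[8↦9]→  9 + 1 = 10  −1 ⇒ G_6=9
G_6=9  [base 9] 9  →[9↦10]→  10 = 10  −1 ⇒ G_7=9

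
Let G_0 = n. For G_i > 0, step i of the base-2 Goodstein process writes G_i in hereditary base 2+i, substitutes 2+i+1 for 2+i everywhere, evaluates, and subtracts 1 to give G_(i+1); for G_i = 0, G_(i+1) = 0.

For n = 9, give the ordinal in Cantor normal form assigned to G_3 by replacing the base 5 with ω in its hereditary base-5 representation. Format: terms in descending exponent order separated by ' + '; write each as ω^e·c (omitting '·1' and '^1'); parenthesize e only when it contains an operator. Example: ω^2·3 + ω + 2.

ω^ω·3 + ω^3·3 + ω^2·3 + ω·3 + 2

9 —HB2→ 2^(2 + 1) + 1 —bump→ 3^(3 + 1) + 1 = 82 —(−1)→ 81
81 —HB3→ 3^(3 + 1) —bump→ 4^(4 + 1) = 1024 —(−1)→ 1023
1023 —HB4→ 3·4^4 + 3·4^3 + 3·4^2 + 3·4 + 3 —bump→ 3·5^5 + 3·5^3 + 3·5^2 + 3·5 + 3 = 9843 —(−1)→ 9842
9842 —HB5→ 3·5^5 + 3·5^3 + 3·5^2 + 3·5 + 2 —bump→ 3·6^6 + 3·6^3 + 3·6^2 + 3·6 + 2 = 140744 —(−1)→ 140743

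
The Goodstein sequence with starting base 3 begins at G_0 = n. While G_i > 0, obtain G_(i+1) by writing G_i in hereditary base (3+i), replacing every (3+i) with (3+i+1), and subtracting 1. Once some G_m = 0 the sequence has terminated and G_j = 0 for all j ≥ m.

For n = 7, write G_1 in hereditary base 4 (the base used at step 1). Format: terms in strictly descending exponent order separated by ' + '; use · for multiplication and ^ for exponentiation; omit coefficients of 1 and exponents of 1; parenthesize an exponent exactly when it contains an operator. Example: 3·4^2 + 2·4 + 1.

2·4

G_0=7  [base 3] 2·3 + 1  →[3↦4]→  2·4 + 1 = 9  −1 ⇒ G_1=8
G_1=8  [base 4] 2·4  →[4↦5]→  2·5 = 10  −1 ⇒ G_2=9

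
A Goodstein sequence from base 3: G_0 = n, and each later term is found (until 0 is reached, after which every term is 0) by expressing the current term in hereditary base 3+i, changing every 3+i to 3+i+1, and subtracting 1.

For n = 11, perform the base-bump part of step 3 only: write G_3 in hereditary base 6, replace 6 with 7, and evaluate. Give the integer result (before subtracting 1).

step 0: 11 = 3^2 + 2; sub 4 for 3: 4^2 + 2; = 18; G_1 = 18−1 = 17
step 1: 17 = 4^2 + 1; sub 5 for 4: 5^2 + 1; = 26; G_2 = 26−1 = 25
step 2: 25 = 5^2; sub 6 for 5: 6^2; = 36; G_3 = 36−1 = 35
step 3: 35 = 5·6 + 5; sub 7 for 6: 5·7 + 5; = 40; G_4 = 40−1 = 39

40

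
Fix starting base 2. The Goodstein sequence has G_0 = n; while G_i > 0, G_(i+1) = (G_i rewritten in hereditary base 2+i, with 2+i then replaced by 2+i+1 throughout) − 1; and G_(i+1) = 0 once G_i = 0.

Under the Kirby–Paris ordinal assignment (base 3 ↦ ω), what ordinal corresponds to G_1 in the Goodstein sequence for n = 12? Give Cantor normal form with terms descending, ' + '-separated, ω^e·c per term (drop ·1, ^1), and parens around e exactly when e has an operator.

ω^(ω + 1) + ω^2·2 + ω·2 + 2

G_0 = 12. HB_2(12) = 2^(2 + 1) + 2^2. Bump = 108. G_1 = 107.
G_1 = 107. HB_3(107) = 3^(3 + 1) + 2·3^2 + 2·3 + 2. Bump = 1066. G_2 = 1065.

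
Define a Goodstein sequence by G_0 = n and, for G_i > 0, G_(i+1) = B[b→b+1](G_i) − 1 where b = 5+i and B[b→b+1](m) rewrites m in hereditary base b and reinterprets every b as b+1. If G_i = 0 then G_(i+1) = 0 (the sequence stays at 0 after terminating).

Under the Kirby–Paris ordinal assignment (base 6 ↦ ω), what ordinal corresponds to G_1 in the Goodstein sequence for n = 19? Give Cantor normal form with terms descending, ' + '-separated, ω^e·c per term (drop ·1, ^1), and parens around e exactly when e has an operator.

(0) 19|_5 = 3·5 + 4 ↦ 3·6 + 4|_6 = 22 ⇒ 21
(1) 21|_6 = 3·6 + 3 ↦ 3·7 + 3|_7 = 24 ⇒ 23

ω·3 + 3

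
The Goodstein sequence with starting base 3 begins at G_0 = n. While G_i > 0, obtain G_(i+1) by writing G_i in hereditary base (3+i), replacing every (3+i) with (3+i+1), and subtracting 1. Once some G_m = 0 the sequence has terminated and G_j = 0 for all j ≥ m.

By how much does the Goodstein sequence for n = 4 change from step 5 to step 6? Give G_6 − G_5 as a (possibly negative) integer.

4 —HB3→ 3 + 1 —bump→ 4 + 1 = 5 —(−1)→ 4
4 —HB4→ 4 —bump→ 5 = 5 —(−1)→ 4
4 —HB5→ 4 —bump→ 4 = 4 —(−1)→ 3
3 —HB6→ 3 —bump→ 3 = 3 —(−1)→ 2
2 —HB7→ 2 —bump→ 2 = 2 —(−1)→ 1
1 —HB8→ 1 —bump→ 1 = 1 —(−1)→ 0

-1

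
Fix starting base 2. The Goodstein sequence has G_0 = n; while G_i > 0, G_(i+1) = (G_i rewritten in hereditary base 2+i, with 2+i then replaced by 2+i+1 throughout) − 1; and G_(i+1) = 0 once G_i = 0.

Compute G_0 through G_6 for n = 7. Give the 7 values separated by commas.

7, 30, 259, 3127, 46657, 823543, 16777215

[0] 7 ≡ 2^2 + 2 + 1 (base 2). Lift 3: 31. −1: 30.
[1] 30 ≡ 3^3 + 3 (base 3). Lift 4: 260. −1: 259.
[2] 259 ≡ 4^4 + 3 (base 4). Lift 5: 3128. −1: 3127.
[3] 3127 ≡ 5^5 + 2 (base 5). Lift 6: 46658. −1: 46657.
[4] 46657 ≡ 6^6 + 1 (base 6). Lift 7: 823544. −1: 823543.
[5] 823543 ≡ 7^7 (base 7). Lift 8: 16777216. −1: 16777215.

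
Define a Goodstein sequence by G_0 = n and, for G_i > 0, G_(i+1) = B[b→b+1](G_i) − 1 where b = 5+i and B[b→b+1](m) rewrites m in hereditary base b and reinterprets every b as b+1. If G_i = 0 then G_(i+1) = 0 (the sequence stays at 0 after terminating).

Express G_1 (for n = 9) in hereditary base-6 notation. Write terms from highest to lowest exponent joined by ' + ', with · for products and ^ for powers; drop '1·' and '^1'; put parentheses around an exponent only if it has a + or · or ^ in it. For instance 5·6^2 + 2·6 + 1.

G_0=9  [base 5] 5 + 4  →[5↦6]→  6 + 4 = 10  −1 ⇒ G_1=9
G_1=9  [base 6] 6 + 3  →[6↦7]→  7 + 3 = 10  −1 ⇒ G_2=9

6 + 3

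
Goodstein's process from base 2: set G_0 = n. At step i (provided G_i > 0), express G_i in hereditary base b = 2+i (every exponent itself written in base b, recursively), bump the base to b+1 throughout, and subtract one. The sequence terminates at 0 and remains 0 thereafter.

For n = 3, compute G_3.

G_0 = 3. HB_2(3) = 2 + 1. Bump = 4. G_1 = 3.
G_1 = 3. HB_3(3) = 3. Bump = 4. G_2 = 3.
G_2 = 3. HB_4(3) = 3. Bump = 3. G_3 = 2.
G_3 = 2. HB_5(2) = 2. Bump = 2. G_4 = 1.

2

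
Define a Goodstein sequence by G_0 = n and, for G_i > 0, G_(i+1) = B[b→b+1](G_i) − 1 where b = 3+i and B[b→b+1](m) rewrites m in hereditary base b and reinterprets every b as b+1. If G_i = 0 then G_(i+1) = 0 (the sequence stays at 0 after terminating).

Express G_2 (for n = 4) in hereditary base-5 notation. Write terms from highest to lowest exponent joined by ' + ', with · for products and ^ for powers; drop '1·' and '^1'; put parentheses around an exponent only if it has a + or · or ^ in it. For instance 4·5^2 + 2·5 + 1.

4

i=0: 4 = 3 + 1 (b=3); 3→4: 4 + 1 = 5; 5−1 = 4
i=1: 4 = 4 (b=4); 4→5: 5 = 5; 5−1 = 4
i=2: 4 = 4 (b=5); 5→6: 4 = 4; 4−1 = 3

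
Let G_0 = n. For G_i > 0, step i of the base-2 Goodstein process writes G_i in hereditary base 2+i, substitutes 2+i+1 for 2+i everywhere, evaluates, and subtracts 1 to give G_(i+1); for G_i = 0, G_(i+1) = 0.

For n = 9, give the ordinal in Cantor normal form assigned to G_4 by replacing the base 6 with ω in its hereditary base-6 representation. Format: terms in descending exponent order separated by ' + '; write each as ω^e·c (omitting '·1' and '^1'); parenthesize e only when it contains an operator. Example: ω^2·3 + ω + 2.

[0] 9 ≡ 2^(2 + 1) + 1 (base 2). Lift 3: 82. −1: 81.
[1] 81 ≡ 3^(3 + 1) (base 3). Lift 4: 1024. −1: 1023.
[2] 1023 ≡ 3·4^4 + 3·4^3 + 3·4^2 + 3·4 + 3 (base 4). Lift 5: 9843. −1: 9842.
[3] 9842 ≡ 3·5^5 + 3·5^3 + 3·5^2 + 3·5 + 2 (base 5). Lift 6: 140744. −1: 140743.

ω^ω·3 + ω^3·3 + ω^2·3 + ω·3 + 1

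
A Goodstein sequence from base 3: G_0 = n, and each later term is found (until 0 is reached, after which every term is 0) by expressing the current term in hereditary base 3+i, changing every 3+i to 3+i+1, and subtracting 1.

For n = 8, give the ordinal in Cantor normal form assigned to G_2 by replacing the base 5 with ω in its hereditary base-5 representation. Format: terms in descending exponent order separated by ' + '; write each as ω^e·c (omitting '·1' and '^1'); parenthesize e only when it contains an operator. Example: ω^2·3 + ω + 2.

ω·2

8 —HB3→ 2·3 + 2 —bump→ 2·4 + 2 = 10 —(−1)→ 9
9 —HB4→ 2·4 + 1 —bump→ 2·5 + 1 = 11 —(−1)→ 10
10 —HB5→ 2·5 —bump→ 2·6 = 12 —(−1)→ 11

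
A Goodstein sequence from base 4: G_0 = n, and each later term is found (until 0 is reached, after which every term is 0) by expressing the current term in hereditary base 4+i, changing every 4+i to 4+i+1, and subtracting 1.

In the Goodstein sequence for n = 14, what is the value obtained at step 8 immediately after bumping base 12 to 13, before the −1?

G_0=14  [base 4] 3·4 + 2  →[4↦5]→  3·5 + 2 = 17  −1 ⇒ G_1=16
G_1=16  [base 5] 3·5 + 1  →[5↦6]→  3·6 + 1 = 19  −1 ⇒ G_2=18
G_2=18  [base 6] 3·6  →[6↦7]→  3·7 = 21  −1 ⇒ G_3=20
G_3=20  [base 7] 2·7 + 6  →[7↦8]→  2·8 + 6 = 22  −1 ⇒ G_4=21
G_4=21  [base 8] 2·8 + 5  →[8↦9]→  2·9 + 5 = 23  −1 ⇒ G_5=22
G_5=22  [base 9] 2·9 + 4  →[9↦10]→  2·10 + 4 = 24  −1 ⇒ G_6=23
G_6=23  [base 10] 2·10 + 3  →[10↦11]→  2·11 + 3 = 25  −1 ⇒ G_7=24
G_7=24  [base 11] 2·11 + 2  →[11↦12]→  2·12 + 2 = 26  −1 ⇒ G_8=25

27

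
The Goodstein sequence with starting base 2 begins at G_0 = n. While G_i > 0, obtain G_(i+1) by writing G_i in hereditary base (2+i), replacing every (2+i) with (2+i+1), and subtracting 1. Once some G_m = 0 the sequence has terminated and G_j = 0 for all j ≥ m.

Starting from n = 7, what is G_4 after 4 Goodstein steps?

(0) 7|_2 = 2^2 + 2 + 1 ↦ 3^3 + 3 + 1|_3 = 31 ⇒ 30
(1) 30|_3 = 3^3 + 3 ↦ 4^4 + 4|_4 = 260 ⇒ 259
(2) 259|_4 = 4^4 + 3 ↦ 5^5 + 3|_5 = 3128 ⇒ 3127
(3) 3127|_5 = 5^5 + 2 ↦ 6^6 + 2|_6 = 46658 ⇒ 46657
(4) 46657|_6 = 6^6 + 1 ↦ 7^7 + 1|_7 = 823544 ⇒ 823543

46657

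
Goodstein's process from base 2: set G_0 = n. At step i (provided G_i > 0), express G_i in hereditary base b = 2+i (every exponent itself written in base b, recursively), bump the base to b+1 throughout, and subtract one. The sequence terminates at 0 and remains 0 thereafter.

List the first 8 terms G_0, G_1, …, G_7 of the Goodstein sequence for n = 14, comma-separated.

base 2: 14 = 2^(2 + 1) + 2^2 + 2; at 3: 3^(3 + 1) + 3^3 + 3 = 111; next = 110
base 3: 110 = 3^(3 + 1) + 3^3 + 2; at 4: 4^(4 + 1) + 4^4 + 2 = 1282; next = 1281
base 4: 1281 = 4^(4 + 1) + 4^4 + 1; at 5: 5^(5 + 1) + 5^5 + 1 = 18751; next = 18750
base 5: 18750 = 5^(5 + 1) + 5^5; at 6: 6^(6 + 1) + 6^6 = 326592; next = 326591
base 6: 326591 = 6^(6 + 1) + 5·6^5 + 5·6^4 + 5·6^3 + 5·6^2 + 5·6 + 5; at 7: 7^(7 + 1) + 5·7^5 + 5·7^4 + 5·7^3 + 5·7^2 + 5·7 + 5 = 5862841; next = 5862840
base 7: 5862840 = 7^(7 + 1) + 5·7^5 + 5·7^4 + 5·7^3 + 5·7^2 + 5·7 + 4; at 8: 8^(8 + 1) + 5·8^5 + 5·8^4 + 5·8^3 + 5·8^2 + 5·8 + 4 = 134404972; next = 134404971
base 8: 134404971 = 8^(8 + 1) + 5·8^5 + 5·8^4 + 5·8^3 + 5·8^2 + 5·8 + 3; at 9: 9^(9 + 1) + 5·9^5 + 5·9^4 + 5·9^3 + 5·9^2 + 5·9 + 3 = 3487116549; next = 3487116548

14, 110, 1281, 18750, 326591, 5862840, 134404971, 3487116548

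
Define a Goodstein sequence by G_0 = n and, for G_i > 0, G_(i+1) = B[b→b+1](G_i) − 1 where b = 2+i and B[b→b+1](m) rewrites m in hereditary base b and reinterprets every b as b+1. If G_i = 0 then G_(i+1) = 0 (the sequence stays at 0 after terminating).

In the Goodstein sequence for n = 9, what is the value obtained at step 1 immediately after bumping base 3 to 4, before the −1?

(0) 9|_2 = 2^(2 + 1) + 1 ↦ 3^(3 + 1) + 1|_3 = 82 ⇒ 81
(1) 81|_3 = 3^(3 + 1) ↦ 4^(4 + 1)|_4 = 1024 ⇒ 1023

1024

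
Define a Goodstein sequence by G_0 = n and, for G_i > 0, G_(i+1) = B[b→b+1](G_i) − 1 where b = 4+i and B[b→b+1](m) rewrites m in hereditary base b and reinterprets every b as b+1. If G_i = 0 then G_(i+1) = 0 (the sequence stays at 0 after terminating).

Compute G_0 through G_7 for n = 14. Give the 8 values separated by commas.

step 0: 14 = 3·4 + 2; sub 5 for 4: 3·5 + 2; = 17; G_1 = 17−1 = 16
step 1: 16 = 3·5 + 1; sub 6 for 5: 3·6 + 1; = 19; G_2 = 19−1 = 18
step 2: 18 = 3·6; sub 7 for 6: 3·7; = 21; G_3 = 21−1 = 20
step 3: 20 = 2·7 + 6; sub 8 for 7: 2·8 + 6; = 22; G_4 = 22−1 = 21
step 4: 21 = 2·8 + 5; sub 9 for 8: 2·9 + 5; = 23; G_5 = 23−1 = 22
step 5: 22 = 2·9 + 4; sub 10 for 9: 2·10 + 4; = 24; G_6 = 24−1 = 23
step 6: 23 = 2·10 + 3; sub 11 for 10: 2·11 + 3; = 25; G_7 = 25−1 = 24

14, 16, 18, 20, 21, 22, 23, 24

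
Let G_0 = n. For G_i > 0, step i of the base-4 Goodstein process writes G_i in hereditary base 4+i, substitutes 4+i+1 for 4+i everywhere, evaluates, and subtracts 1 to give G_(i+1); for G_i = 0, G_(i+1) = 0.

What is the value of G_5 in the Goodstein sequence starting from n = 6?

6 —HB4→ 4 + 2 —bump→ 5 + 2 = 7 —(−1)→ 6
6 —HB5→ 5 + 1 —bump→ 6 + 1 = 7 —(−1)→ 6
6 —HB6→ 6 —bump→ 7 = 7 —(−1)→ 6
6 —HB7→ 6 —bump→ 6 = 6 —(−1)→ 5
5 —HB8→ 5 —bump→ 5 = 5 —(−1)→ 4
4 —HB9→ 4 —bump→ 4 = 4 —(−1)→ 3

4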